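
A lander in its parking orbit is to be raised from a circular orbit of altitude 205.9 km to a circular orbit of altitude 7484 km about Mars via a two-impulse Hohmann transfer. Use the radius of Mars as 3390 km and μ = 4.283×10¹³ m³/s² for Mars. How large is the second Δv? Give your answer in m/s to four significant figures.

Δv ≈ 585.5 m/s

r₁ = 3390 + 205.9 = 3595.9 km = 3.5959×10⁶ m.
r₂ = 3390 + 7484 = 10874 km = 1.0874×10⁷ m.
Transfer ellipse a_t = (r₁ + r₂)/2 = 7.235×10⁶ m.
At r₁: circular v_c1 = √(μ/r₁) = 3451 m/s; transfer-periapsis v_p = √[μ(2/r₁ − 1/a_t)] = 4231 m/s.
At r₂: circular v_c2 = √(μ/r₂) = 1985 m/s; transfer-apoapsis v_a = √[μ(2/r₂ − 1/a_t)] = 1399 m/s.
Δv₂ = v_c2 − v_a = 585.5 m/s.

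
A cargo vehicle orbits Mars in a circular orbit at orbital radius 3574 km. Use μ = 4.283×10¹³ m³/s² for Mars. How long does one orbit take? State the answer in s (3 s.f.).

T ≈ 6490 s

r = 3574 km = 3.574×10⁶ m.
Kepler's third law: T = 2π√(r³/μ) = 2π√((3.574×10⁶)³ / 4.283×10¹³).
r³/μ = 1.066×10⁶ s², so T = 2π × 1.032×10³ = 6.487×10³ s.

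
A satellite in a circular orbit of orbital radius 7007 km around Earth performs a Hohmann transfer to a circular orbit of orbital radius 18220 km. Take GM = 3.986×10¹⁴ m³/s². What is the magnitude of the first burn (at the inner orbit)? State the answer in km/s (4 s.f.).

Δv ≈ 1.523 km/s

r₁ = 7007 km = 7.007×10⁶ m.
r₂ = 18220 km = 1.822×10⁷ m.
Transfer ellipse a_t = (r₁ + r₂)/2 = 1.261×10⁷ m.
At r₁: circular v_c1 = √(μ/r₁) = 7542 m/s; transfer-perigee v_p = √[μ(2/r₁ − 1/a_t)] = 9065 m/s.
Δv₁ = v_p − v_c1 = 1523 m/s.
= 1.523 km/s.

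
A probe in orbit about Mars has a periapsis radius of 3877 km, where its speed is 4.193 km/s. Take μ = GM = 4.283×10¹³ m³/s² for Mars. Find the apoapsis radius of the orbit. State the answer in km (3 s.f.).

r_p = 3.877×10⁶ m.
Specific energy ε = v²/2 − μ/r = -2.257×10⁶ J/kg, so a = −μ/(2ε) = 9.490×10⁶ m.
The apsides satisfy r_p + r_a = 2a, so the apoapsis radius is 2a − r_p = 1.510×10⁷ m = 15103 km.

apoapsis radius ≈ 15100 km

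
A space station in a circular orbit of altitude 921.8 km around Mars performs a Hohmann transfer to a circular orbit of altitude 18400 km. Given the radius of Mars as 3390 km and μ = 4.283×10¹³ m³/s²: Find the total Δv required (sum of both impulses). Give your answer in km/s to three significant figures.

r₁ = 3390 + 921.8 = 4311.8 km = 4.3118×10⁶ m.
r₂ = 3390 + 18400 = 21790 km = 2.1790×10⁷ m.
Transfer ellipse a_t = (r₁ + r₂)/2 = 1.305×10⁷ m.
At r₁: circular v_c1 = √(μ/r₁) = 3152 m/s; transfer-periapsis v_p = √[μ(2/r₁ − 1/a_t)] = 4072 m/s.
Δv₁ = v_p − v_c1 = 920.7 m/s.
At r₂: circular v_c2 = √(μ/r₂) = 1402 m/s; transfer-apoapsis v_a = √[μ(2/r₂ − 1/a_t)] = 805.9 m/s.
Δv₂ = v_c2 − v_a = 596.1 m/s.
Total Δv = Δv₁ + Δv₂ = 1517 m/s = 1.517 km/s.

Δv_total ≈ 1.52 km/s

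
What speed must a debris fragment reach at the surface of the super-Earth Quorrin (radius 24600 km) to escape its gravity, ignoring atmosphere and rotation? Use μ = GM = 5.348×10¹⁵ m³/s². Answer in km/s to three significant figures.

v_esc ≈ 20.9 km/s

r = R = 2.460×10⁷ m.
Escape speed v_esc = √(2μ/r) = √(2 × 5.348×10¹⁵ / 2.460×10⁷) = √(4.348×10⁸) = 20850 m/s.
= 20.85 km/s.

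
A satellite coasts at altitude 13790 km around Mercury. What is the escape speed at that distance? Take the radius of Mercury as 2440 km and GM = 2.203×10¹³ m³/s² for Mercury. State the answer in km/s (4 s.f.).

v_esc ≈ 1.648 km/s

r = 2440 + 13790 = 16230 km = 1.6230×10⁷ m.
Escape speed v_esc = √(2μ/r) = √(2 × 2.203×10¹³ / 1.623×10⁷) = √(2.715×10⁶) = 1648 m/s.
= 1.648 km/s.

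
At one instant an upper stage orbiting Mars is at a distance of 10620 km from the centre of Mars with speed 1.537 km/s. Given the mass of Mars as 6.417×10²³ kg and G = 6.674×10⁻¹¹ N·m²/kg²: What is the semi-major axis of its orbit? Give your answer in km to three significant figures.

μ = GM = 6.674×10⁻¹¹ × 6.417×10²³ = 4.283×10¹³ m³/s².
r = 1.062×10⁷ m.
Specific orbital energy ε = v²/2 − μ/r = (1537)²/2 − 4.283×10¹³/1.062×10⁷ = -2.851×10⁶ J/kg.
Since ε = −μ/(2a), a = −μ/(2ε) = 7.510×10⁶ m = 7509.6 km.

a ≈ 7510 km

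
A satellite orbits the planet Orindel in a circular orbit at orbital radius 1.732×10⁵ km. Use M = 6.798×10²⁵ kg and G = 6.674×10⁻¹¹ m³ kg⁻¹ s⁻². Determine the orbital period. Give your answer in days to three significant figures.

T ≈ 2.46 days

μ = GM = 6.674×10⁻¹¹ × 6.798×10²⁵ = 4.537×10¹⁵ m³/s².
r = 1.732×10⁵ km = 1.732×10⁸ m.
Kepler's third law: T = 2π√(r³/μ) = 2π√((1.732×10⁸)³ / 4.537×10¹⁵).
r³/μ = 1.145×10⁹ s², so T = 2π × 3.384×10⁴ = 2.126×10⁵ s.
Converting: 2.126×10⁵ s ÷ 86400 = 2.461 days.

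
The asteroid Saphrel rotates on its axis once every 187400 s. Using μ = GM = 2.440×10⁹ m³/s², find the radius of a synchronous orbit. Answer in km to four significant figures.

A synchronous orbit has period T, so by Kepler's third law a = (μT²/4π²)^(1/3).
μT²/4π² = 2.440×10⁹ × (1.874×10⁵)² / 39.48 = 2.171×10¹⁸ m³.
a = 1.295×10⁶ m = 1294.8 km.

r_sync ≈ 1295 km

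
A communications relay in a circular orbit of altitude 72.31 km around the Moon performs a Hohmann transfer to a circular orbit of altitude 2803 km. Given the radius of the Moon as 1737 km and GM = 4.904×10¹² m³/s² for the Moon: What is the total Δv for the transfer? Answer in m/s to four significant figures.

Δv_total ≈ 577.2 m/s

r₁ = 1737 + 72.31 = 1809.3 km = 1.8093×10⁶ m.
r₂ = 1737 + 2803 = 4540.0 km = 4.5400×10⁶ m.
Transfer ellipse a_t = (r₁ + r₂)/2 = 3.175×10⁶ m.
At r₁: circular v_c1 = √(μ/r₁) = 1646 m/s; transfer-perilune v_p = √[μ(2/r₁ − 1/a_t)] = 1969 m/s.
Δv₁ = v_p − v_c1 = 322.4 m/s.
At r₂: circular v_c2 = √(μ/r₂) = 1039 m/s; transfer-apolune v_a = √[μ(2/r₂ − 1/a_t)] = 784.6 m/s.
Δv₂ = v_c2 − v_a = 254.7 m/s.
Total Δv = Δv₁ + Δv₂ = 577.2 m/s.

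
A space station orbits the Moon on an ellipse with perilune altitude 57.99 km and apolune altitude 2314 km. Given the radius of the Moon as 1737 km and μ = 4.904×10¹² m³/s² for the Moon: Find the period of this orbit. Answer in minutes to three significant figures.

T ≈ 236 minutes

r_p = 1737 + 57.99 = 1795.0 km = 1.7950×10⁶ m.
r_a = 1737 + 2314 = 4051.0 km = 4.0510×10⁶ m.
Semi-major axis a = (r_p + r_a)/2 = (1795.0 + 4051.0)/2 = 2923.0 km = 2.923×10⁶ m.
By Kepler's third law T = 2π√(a³/μ) = 2π × 2.257×10³ = 1.418×10⁴ s.
= 236.3 minutes.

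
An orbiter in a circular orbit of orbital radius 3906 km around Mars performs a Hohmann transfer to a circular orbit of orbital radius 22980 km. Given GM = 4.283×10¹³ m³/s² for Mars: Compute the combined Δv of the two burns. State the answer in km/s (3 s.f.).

Δv_total ≈ 1.65 km/s

r₁ = 3906 km = 3.906×10⁶ m.
r₂ = 22980 km = 2.298×10⁷ m.
Transfer ellipse a_t = (r₁ + r₂)/2 = 1.344×10⁷ m.
At r₁: circular v_c1 = √(μ/r₁) = 3311 m/s; transfer-periapsis v_p = √[μ(2/r₁ − 1/a_t)] = 4329 m/s.
Δv₁ = v_p − v_c1 = 1018 m/s.
At r₂: circular v_c2 = √(μ/r₂) = 1365 m/s; transfer-apoapsis v_a = √[μ(2/r₂ − 1/a_t)] = 735.9 m/s.
Δv₂ = v_c2 − v_a = 629.3 m/s.
Total Δv = Δv₁ + Δv₂ = 1647 m/s = 1.647 km/s.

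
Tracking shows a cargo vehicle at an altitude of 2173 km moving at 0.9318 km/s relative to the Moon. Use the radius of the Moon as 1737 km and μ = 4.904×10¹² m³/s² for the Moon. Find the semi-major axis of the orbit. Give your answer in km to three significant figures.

r = 1737 + 2173 = 3910.0 km = 3.910×10⁶ m.
Vis-viva rearranged: 1/a = 2/r − v²/μ = 5.115×10⁻⁷ − 1.770×10⁻⁷ = 3.345×10⁻⁷ m⁻¹.
a = 2.990×10⁶ m = 2989.9 km.

a ≈ 2990 km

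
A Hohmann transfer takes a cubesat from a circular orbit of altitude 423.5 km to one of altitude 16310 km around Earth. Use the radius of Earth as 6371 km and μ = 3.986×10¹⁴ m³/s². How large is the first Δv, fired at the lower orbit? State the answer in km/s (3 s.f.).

r₁ = 6371 + 423.5 = 6794.5 km = 6.7945×10⁶ m.
r₂ = 6371 + 16310 = 22681 km = 2.2681×10⁷ m.
Transfer ellipse a_t = (r₁ + r₂)/2 = 1.474×10⁷ m.
At r₁: circular v_c1 = √(μ/r₁) = 7659 m/s; transfer-perigee v_p = √[μ(2/r₁ − 1/a_t)] = 9502 m/s.
Δv₁ = v_p − v_c1 = 1842 m/s.
= 1.842 km/s.

Δv ≈ 1.84 km/s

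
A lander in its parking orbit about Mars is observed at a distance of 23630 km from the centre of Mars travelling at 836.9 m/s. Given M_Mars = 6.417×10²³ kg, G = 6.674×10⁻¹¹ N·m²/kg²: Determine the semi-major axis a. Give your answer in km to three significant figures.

a ≈ 14600 km

μ = GM = 6.674×10⁻¹¹ × 6.417×10²³ = 4.283×10¹³ m³/s².
r = 2.363×10⁷ m.
Vis-viva rearranged: 1/a = 2/r − v²/μ = 8.464×10⁻⁸ − 1.635×10⁻⁸ = 6.828×10⁻⁸ m⁻¹.
a = 1.464×10⁷ m = 14645 km.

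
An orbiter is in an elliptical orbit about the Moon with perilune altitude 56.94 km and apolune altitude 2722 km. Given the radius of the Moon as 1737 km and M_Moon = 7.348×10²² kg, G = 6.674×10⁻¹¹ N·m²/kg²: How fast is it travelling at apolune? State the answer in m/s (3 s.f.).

μ = GM = 6.674×10⁻¹¹ × 7.348×10²² = 4.904×10¹² m³/s².
r_p = 1737 + 56.94 = 1793.9 km = 1.7939×10⁶ m.
r_a = 1737 + 2722 = 4459.0 km = 4.4590×10⁶ m.
Semi-major axis a = (r_p + r_a)/2 = 3126.5 km = 3.126×10⁶ m.
Vis-viva: v² = μ(2/r − 1/a) = 4.904×10¹² × (4.485×10⁻⁷ − 3.198×10⁻⁷) = 6.311×10⁵ m²/s².
v = 794.4 m/s.

v ≈ 794 m/s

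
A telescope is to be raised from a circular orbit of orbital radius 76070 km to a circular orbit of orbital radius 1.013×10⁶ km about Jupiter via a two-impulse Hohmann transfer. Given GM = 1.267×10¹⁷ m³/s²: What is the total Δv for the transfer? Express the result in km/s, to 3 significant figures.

r₁ = 76070 km = 7.607×10⁷ m.
r₂ = 1.013×10⁶ km = 1.013×10⁹ m.
Transfer ellipse a_t = (r₁ + r₂)/2 = 5.445×10⁸ m.
At r₁: circular v_c1 = √(μ/r₁) = 40810 m/s; transfer-perijove v_p = √[μ(2/r₁ − 1/a_t)] = 55660 m/s.
Δv₁ = v_p − v_c1 = 14850 m/s.
At r₂: circular v_c2 = √(μ/r₂) = 11180 m/s; transfer-apojove v_a = √[μ(2/r₂ − 1/a_t)] = 4180 m/s.
Δv₂ = v_c2 − v_a = 7004 m/s.
Total Δv = Δv₁ + Δv₂ = 21860 m/s = 21.86 km/s.

Δv_total ≈ 21.9 km/s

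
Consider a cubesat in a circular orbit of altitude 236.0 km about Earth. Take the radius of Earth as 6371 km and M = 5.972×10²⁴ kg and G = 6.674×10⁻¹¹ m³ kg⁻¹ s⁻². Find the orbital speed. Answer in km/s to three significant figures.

v ≈ 7.77 km/s

μ = GM = 6.674×10⁻¹¹ × 5.972×10²⁴ = 3.986×10¹⁴ m³/s².
r = 6371 + 236.0 = 6607.0 km = 6.6070×10⁶ m.
For a circular orbit v = √(μ/r) = √(3.986×10¹⁴ / 6.607×10⁶) = √(6.033×10⁷) = 7767 m/s.
That is 7.767 km/s.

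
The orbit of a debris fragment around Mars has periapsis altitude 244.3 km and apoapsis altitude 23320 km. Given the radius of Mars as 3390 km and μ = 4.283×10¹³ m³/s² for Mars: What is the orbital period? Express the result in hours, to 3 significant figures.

T ≈ 15.8 hours

r_p = 3390 + 244.3 = 3634.3 km = 3.6343×10⁶ m.
r_a = 3390 + 23320 = 26710 km = 2.6710×10⁷ m.
Semi-major axis a = (r_p + r_a)/2 = (3634.3 + 26710)/2 = 15172 km = 1.517×10⁷ m.
By Kepler's third law T = 2π√(a³/μ) = 2π × 9.030×10³ = 5.674×10⁴ s.
= 15.76 hours.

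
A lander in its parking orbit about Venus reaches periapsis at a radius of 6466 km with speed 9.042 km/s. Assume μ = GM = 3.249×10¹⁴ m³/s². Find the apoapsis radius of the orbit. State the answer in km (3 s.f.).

r_p = 6.466×10⁶ m.
Specific energy ε = v²/2 − μ/r = -9.369×10⁶ J/kg, so a = −μ/(2ε) = 1.734×10⁷ m.
The apsides satisfy r_p + r_a = 2a, so the apoapsis radius is 2a − r_p = 2.821×10⁷ m = 28214 km.

apoapsis radius ≈ 28200 km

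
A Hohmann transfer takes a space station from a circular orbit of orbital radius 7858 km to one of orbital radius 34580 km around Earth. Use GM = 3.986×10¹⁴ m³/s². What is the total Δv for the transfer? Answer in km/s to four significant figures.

r₁ = 7858 km = 7.858×10⁶ m.
r₂ = 34580 km = 3.458×10⁷ m.
Transfer ellipse a_t = (r₁ + r₂)/2 = 2.122×10⁷ m.
At r₁: circular v_c1 = √(μ/r₁) = 7122 m/s; transfer-perigee v_p = √[μ(2/r₁ − 1/a_t)] = 9092 m/s.
Δv₁ = v_p − v_c1 = 1970 m/s.
At r₂: circular v_c2 = √(μ/r₂) = 3395 m/s; transfer-apogee v_a = √[μ(2/r₂ − 1/a_t)] = 2066 m/s.
Δv₂ = v_c2 − v_a = 1329 m/s.
Total Δv = Δv₁ + Δv₂ = 3299 m/s = 3.299 km/s.

Δv_total ≈ 3.299 km/s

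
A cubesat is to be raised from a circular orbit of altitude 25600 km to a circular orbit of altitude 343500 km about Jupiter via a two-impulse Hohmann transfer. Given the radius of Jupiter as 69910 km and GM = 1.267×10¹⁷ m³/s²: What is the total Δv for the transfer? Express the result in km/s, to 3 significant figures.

r₁ = 69910 + 25600 = 95510 km = 9.5510×10⁷ m.
r₂ = 69910 + 343500 = 413410 km = 4.1341×10⁸ m.
Transfer ellipse a_t = (r₁ + r₂)/2 = 2.545×10⁸ m.
At r₁: circular v_c1 = √(μ/r₁) = 36420 m/s; transfer-perijove v_p = √[μ(2/r₁ − 1/a_t)] = 46420 m/s.
Δv₁ = v_p − v_c1 = 10000 m/s.
At r₂: circular v_c2 = √(μ/r₂) = 17510 m/s; transfer-apojove v_a = √[μ(2/r₂ − 1/a_t)] = 10730 m/s.
Δv₂ = v_c2 − v_a = 6781 m/s.
Total Δv = Δv₁ + Δv₂ = 16780 m/s = 16.78 km/s.

Δv_total ≈ 16.8 km/s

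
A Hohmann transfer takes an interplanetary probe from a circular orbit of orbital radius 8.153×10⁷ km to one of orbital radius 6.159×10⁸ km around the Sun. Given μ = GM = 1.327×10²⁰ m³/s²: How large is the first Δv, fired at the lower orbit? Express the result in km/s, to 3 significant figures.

r₁ = 8.153×10⁷ km = 8.153×10¹⁰ m.
r₂ = 6.159×10⁸ km = 6.159×10¹¹ m.
Transfer ellipse a_t = (r₁ + r₂)/2 = 3.487×10¹¹ m.
At r₁: circular v_c1 = √(μ/r₁) = 40340 m/s; transfer-perihelion v_p = √[μ(2/r₁ − 1/a_t)] = 53620 m/s.
Δv₁ = v_p − v_c1 = 13270 m/s.
= 13.27 km/s.

Δv ≈ 13.3 km/s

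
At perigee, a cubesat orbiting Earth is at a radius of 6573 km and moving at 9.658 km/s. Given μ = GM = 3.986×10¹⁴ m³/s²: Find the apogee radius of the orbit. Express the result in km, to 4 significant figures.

r_p = 6.573×10⁶ m.
Specific energy ε = v²/2 − μ/r = -1.400×10⁷ J/kg, so a = −μ/(2ε) = 1.423×10⁷ m.
The apsides satisfy r_p + r_a = 2a, so the apogee radius is 2a − r_p = 2.189×10⁷ m = 21891 km.

apogee radius ≈ 21890 km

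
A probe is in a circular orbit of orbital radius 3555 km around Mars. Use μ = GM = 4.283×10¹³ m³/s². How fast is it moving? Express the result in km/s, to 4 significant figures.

v ≈ 3.471 km/s

r = 3555 km = 3.555×10⁶ m.
For a circular orbit v = √(μ/r) = √(4.283×10¹³ / 3.555×10⁶) = √(1.205×10⁷) = 3471 m/s.
That is 3.471 km/s.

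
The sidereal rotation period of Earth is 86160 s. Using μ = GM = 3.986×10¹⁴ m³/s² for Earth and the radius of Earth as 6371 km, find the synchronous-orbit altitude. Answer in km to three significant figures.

h_sync ≈ 35800 km

A synchronous orbit has period T, so by Kepler's third law a = (μT²/4π²)^(1/3).
μT²/4π² = 3.986×10¹⁴ × (8.616×10⁴)² / 39.48 = 7.495×10²² m³.
a = 4.216×10⁷ m = 42163 km.
Altitude h = a − R = 42163 − 6371 = 35792 km.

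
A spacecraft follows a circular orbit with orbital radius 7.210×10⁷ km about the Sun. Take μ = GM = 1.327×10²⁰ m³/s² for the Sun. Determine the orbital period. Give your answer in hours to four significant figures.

r = 7.210×10⁷ km = 7.210×10¹⁰ m.
Kepler's third law: T = 2π√(r³/μ) = 2π√((7.210×10¹⁰)³ / 1.327×10²⁰).
r³/μ = 2.824×10¹² s², so T = 2π × 1.681×10⁶ = 1.056×10⁷ s.
Converting: 1.056×10⁷ s ÷ 3600 = 2933 hours.

T ≈ 2933 hours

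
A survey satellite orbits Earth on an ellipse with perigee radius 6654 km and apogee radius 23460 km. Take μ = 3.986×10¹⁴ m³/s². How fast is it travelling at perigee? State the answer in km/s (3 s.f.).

Semi-major axis a = (r_p + r_a)/2 = 15057 km = 1.506×10⁷ m.
Vis-viva: v² = μ(2/r − 1/a) = 3.986×10¹⁴ × (3.006×10⁻⁷ − 6.641×10⁻⁸) = 9.333×10⁷ m²/s².
v = 9661 m/s = 9.661 km/s.

v ≈ 9.66 km/s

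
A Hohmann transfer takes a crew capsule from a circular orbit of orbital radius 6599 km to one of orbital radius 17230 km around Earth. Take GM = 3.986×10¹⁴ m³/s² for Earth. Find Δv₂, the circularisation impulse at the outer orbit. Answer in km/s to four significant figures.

r₁ = 6599 km = 6.599×10⁶ m.
r₂ = 17230 km = 1.723×10⁷ m.
Transfer ellipse a_t = (r₁ + r₂)/2 = 1.191×10⁷ m.
At r₁: circular v_c1 = √(μ/r₁) = 7772 m/s; transfer-perigee v_p = √[μ(2/r₁ − 1/a_t)] = 9346 m/s.
At r₂: circular v_c2 = √(μ/r₂) = 4810 m/s; transfer-apogee v_a = √[μ(2/r₂ − 1/a_t)] = 3580 m/s.
Δv₂ = v_c2 − v_a = 1230 m/s.
= 1.230 km/s.

Δv ≈ 1.230 km/s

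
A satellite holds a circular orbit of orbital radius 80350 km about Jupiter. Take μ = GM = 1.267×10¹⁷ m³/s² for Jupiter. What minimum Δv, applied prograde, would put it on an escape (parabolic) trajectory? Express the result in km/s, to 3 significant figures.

r = 80350 km = 8.035×10⁷ m.
Circular speed v_c = √(μ/r) = 39710 m/s.
Escape speed v_esc = √(2μ/r) = √2 × v_c = 56160 m/s.
Δv = v_esc − v_c = 16450 m/s = 16.45 km/s.

Δv ≈ 16.4 km/s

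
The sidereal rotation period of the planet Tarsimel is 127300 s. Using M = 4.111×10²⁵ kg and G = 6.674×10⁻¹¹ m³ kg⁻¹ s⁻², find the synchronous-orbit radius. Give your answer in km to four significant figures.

μ = GM = 6.674×10⁻¹¹ × 4.111×10²⁵ = 2.744×10¹⁵ m³/s².
A synchronous orbit has period T, so by Kepler's third law a = (μT²/4π²)^(1/3).
μT²/4π² = 2.744×10¹⁵ × (1.273×10⁵)² / 39.48 = 1.126×10²⁴ m³.
a = 1.040×10⁸ m = 1.0404×10⁵ km.

r_sync ≈ 1.040×10⁵ km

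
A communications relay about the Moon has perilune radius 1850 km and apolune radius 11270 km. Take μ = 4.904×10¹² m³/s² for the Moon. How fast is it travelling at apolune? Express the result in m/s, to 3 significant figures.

Semi-major axis a = (r_p + r_a)/2 = 6560.0 km = 6.560×10⁶ m.
Vis-viva: v² = μ(2/r − 1/a) = 4.904×10¹² × (1.775×10⁻⁷ − 1.524×10⁻⁷) = 1.227×10⁵ m²/s².
v = 350.3 m/s.

v ≈ 350 m/s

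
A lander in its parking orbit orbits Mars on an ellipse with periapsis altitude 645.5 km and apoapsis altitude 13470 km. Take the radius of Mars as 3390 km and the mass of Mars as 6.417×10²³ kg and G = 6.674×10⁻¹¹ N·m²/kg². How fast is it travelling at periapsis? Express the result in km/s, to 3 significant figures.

μ = GM = 6.674×10⁻¹¹ × 6.417×10²³ = 4.283×10¹³ m³/s².
r_p = 3390 + 645.5 = 4035.5 km = 4.0355×10⁶ m.
r_a = 3390 + 13470 = 16860 km = 1.6860×10⁷ m.
Semi-major axis a = (r_p + r_a)/2 = 10448 km = 1.045×10⁷ m.
Vis-viva: v² = μ(2/r − 1/a) = 4.283×10¹³ × (4.956×10⁻⁷ − 9.571×10⁻⁸) = 1.713×10⁷ m²/s².
v = 4138 m/s = 4.138 km/s.

v ≈ 4.14 km/s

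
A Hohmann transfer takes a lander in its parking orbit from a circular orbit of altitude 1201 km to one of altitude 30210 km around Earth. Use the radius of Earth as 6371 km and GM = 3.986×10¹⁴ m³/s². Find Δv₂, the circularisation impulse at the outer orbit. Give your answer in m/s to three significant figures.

Δv ≈ 1370 m/s

r₁ = 6371 + 1201 = 7572.0 km = 7.5720×10⁶ m.
r₂ = 6371 + 30210 = 36581 km = 3.6581×10⁷ m.
Transfer ellipse a_t = (r₁ + r₂)/2 = 2.208×10⁷ m.
At r₁: circular v_c1 = √(μ/r₁) = 7255 m/s; transfer-perigee v_p = √[μ(2/r₁ − 1/a_t)] = 9340 m/s.
At r₂: circular v_c2 = √(μ/r₂) = 3301 m/s; transfer-apogee v_a = √[μ(2/r₂ − 1/a_t)] = 1933 m/s.
Δv₂ = v_c2 − v_a = 1368 m/s.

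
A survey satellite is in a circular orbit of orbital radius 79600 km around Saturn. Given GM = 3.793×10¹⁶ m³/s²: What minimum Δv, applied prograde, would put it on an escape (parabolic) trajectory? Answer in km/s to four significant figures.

Δv ≈ 9.042 km/s

r = 79600 km = 7.960×10⁷ m.
Circular speed v_c = √(μ/r) = 21830 m/s.
Escape speed v_esc = √(2μ/r) = √2 × v_c = 30870 m/s.
Δv = v_esc − v_c = 9042 m/s = 9.042 km/s.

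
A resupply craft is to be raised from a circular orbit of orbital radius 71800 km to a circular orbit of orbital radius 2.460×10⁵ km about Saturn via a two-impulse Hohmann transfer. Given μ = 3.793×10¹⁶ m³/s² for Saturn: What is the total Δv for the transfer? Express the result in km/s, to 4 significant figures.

r₁ = 71800 km = 7.180×10⁷ m.
r₂ = 2.460×10⁵ km = 2.460×10⁸ m.
Transfer ellipse a_t = (r₁ + r₂)/2 = 1.589×10⁸ m.
At r₁: circular v_c1 = √(μ/r₁) = 22980 m/s; transfer-perikrone v_p = √[μ(2/r₁ − 1/a_t)] = 28600 m/s.
Δv₁ = v_p − v_c1 = 5614 m/s.
At r₂: circular v_c2 = √(μ/r₂) = 12420 m/s; transfer-apokrone v_a = √[μ(2/r₂ − 1/a_t)] = 8347 m/s.
Δv₂ = v_c2 − v_a = 4070 m/s.
Total Δv = Δv₁ + Δv₂ = 9684 m/s = 9.684 km/s.

Δv_total ≈ 9.684 km/s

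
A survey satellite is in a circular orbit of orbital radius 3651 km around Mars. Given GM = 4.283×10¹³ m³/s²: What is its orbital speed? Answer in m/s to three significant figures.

v ≈ 3430 m/s

r = 3651 km = 3.651×10⁶ m.
For a circular orbit v = √(μ/r) = √(4.283×10¹³ / 3.651×10⁶) = √(1.173×10⁷) = 3425 m/s.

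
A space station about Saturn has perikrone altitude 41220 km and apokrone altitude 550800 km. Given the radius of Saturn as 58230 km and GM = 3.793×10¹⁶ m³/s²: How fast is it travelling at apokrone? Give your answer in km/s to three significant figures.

v ≈ 4.18 km/s

r_p = 58230 + 41220 = 99450 km = 9.9450×10⁷ m.
r_a = 58230 + 550800 = 609030 km = 6.0903×10⁸ m.
Semi-major axis a = (r_p + r_a)/2 = 3.5424×10⁵ km = 3.542×10⁸ m.
Vis-viva: v² = μ(2/r − 1/a) = 3.793×10¹⁶ × (3.284×10⁻⁹ − 2.823×10⁻⁹) = 1.748×10⁷ m²/s².
v = 4181 m/s = 4.181 km/s.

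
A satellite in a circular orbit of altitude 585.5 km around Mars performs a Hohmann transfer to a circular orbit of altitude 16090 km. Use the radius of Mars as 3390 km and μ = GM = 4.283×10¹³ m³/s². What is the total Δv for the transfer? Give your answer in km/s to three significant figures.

r₁ = 3390 + 585.5 = 3975.5 km = 3.9755×10⁶ m.
r₂ = 3390 + 16090 = 19480 km = 1.9480×10⁷ m.
Transfer ellipse a_t = (r₁ + r₂)/2 = 1.173×10⁷ m.
At r₁: circular v_c1 = √(μ/r₁) = 3282 m/s; transfer-periapsis v_p = √[μ(2/r₁ − 1/a_t)] = 4230 m/s.
Δv₁ = v_p − v_c1 = 947.9 m/s.
At r₂: circular v_c2 = √(μ/r₂) = 1483 m/s; transfer-apoapsis v_a = √[μ(2/r₂ − 1/a_t)] = 863.3 m/s.
Δv₂ = v_c2 − v_a = 619.5 m/s.
Total Δv = Δv₁ + Δv₂ = 1567 m/s = 1.567 km/s.

Δv_total ≈ 1.57 km/s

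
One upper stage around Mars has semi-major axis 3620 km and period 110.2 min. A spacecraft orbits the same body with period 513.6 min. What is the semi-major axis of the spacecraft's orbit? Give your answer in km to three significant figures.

a₂ ≈ 10100 km

Kepler's third law: a³ ∝ T², so a₂ = a₁ (T₂/T₁)^(2/3).
T₂/T₁ = 4.661, (T₂/T₁)^(2/3) = 2.790.
a₂ = 3620 × 2.790 = 10100 km.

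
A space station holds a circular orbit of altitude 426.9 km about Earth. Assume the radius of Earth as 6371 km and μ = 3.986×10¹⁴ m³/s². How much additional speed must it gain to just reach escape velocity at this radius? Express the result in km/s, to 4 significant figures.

r = 6371 + 426.9 = 6797.9 km = 6.7979×10⁶ m.
Circular speed v_c = √(μ/r) = 7657 m/s.
Escape speed v_esc = √(2μ/r) = √2 × v_c = 10830 m/s.
Δv = v_esc − v_c = 3172 m/s = 3.172 km/s.

Δv ≈ 3.172 km/s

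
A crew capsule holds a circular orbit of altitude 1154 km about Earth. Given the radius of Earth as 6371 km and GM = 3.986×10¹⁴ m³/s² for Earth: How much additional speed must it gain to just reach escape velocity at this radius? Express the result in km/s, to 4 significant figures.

r = 6371 + 1154 = 7525.0 km = 7.5250×10⁶ m.
Circular speed v_c = √(μ/r) = 7278 m/s.
Escape speed v_esc = √(2μ/r) = √2 × v_c = 10290 m/s.
Δv = v_esc − v_c = 3015 m/s = 3.015 km/s.

Δv ≈ 3.015 km/s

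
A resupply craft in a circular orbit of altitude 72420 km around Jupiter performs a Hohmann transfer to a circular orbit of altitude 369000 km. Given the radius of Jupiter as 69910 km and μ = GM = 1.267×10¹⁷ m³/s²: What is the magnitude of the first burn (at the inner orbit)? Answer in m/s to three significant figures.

r₁ = 69910 + 72420 = 142330 km = 1.4233×10⁸ m.
r₂ = 69910 + 369000 = 438910 km = 4.3891×10⁸ m.
Transfer ellipse a_t = (r₁ + r₂)/2 = 2.906×10⁸ m.
At r₁: circular v_c1 = √(μ/r₁) = 29840 m/s; transfer-perijove v_p = √[μ(2/r₁ − 1/a_t)] = 36670 m/s.
Δv₁ = v_p − v_c1 = 6830 m/s.

Δv ≈ 6830 m/s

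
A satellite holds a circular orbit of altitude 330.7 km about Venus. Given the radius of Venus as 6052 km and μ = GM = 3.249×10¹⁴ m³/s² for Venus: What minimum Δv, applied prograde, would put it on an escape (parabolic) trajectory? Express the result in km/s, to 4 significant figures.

r = 6052 + 330.7 = 6382.7 km = 6.3827×10⁶ m.
Circular speed v_c = √(μ/r) = 7135 m/s.
Escape speed v_esc = √(2μ/r) = √2 × v_c = 10090 m/s.
Δv = v_esc − v_c = 2955 m/s = 2.955 km/s.

Δv ≈ 2.955 km/s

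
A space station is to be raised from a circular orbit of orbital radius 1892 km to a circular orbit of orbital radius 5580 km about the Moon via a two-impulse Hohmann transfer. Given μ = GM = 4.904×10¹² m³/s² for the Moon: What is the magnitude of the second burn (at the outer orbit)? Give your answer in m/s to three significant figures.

Δv ≈ 270 m/s

r₁ = 1892 km = 1.892×10⁶ m.
r₂ = 5580 km = 5.580×10⁶ m.
Transfer ellipse a_t = (r₁ + r₂)/2 = 3.736×10⁶ m.
At r₁: circular v_c1 = √(μ/r₁) = 1610 m/s; transfer-perilune v_p = √[μ(2/r₁ − 1/a_t)] = 1968 m/s.
At r₂: circular v_c2 = √(μ/r₂) = 937.5 m/s; transfer-apolune v_a = √[μ(2/r₂ − 1/a_t)] = 667.1 m/s.
Δv₂ = v_c2 − v_a = 270.3 m/s.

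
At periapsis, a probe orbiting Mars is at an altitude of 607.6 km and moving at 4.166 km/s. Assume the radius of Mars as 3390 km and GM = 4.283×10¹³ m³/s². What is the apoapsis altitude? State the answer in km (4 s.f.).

apoapsis altitude ≈ 13650 km

r_p = 3390 + 607.6 = 3997.6 km = 3.998×10⁶ m.
Specific energy ε = v²/2 − μ/r = -2.036×10⁶ J/kg, so a = −μ/(2ε) = 1.052×10⁷ m.
The apsides satisfy r_p + r_a = 2a, so the apoapsis radius is 2a − r_p = 1.704×10⁷ m = 17037 km.
Apoapsis altitude = 17037 − 3390 = 13647 km.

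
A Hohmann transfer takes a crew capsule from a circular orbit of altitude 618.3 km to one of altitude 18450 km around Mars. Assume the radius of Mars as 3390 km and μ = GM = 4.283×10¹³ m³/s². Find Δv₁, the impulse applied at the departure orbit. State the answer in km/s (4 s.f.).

Δv ≈ 0.9805 km/s

r₁ = 3390 + 618.3 = 4008.3 km = 4.0083×10⁶ m.
r₂ = 3390 + 18450 = 21840 km = 2.1840×10⁷ m.
Transfer ellipse a_t = (r₁ + r₂)/2 = 1.292×10⁷ m.
At r₁: circular v_c1 = √(μ/r₁) = 3269 m/s; transfer-periapsis v_p = √[μ(2/r₁ − 1/a_t)] = 4249 m/s.
Δv₁ = v_p − v_c1 = 980.5 m/s.
= 0.9805 km/s.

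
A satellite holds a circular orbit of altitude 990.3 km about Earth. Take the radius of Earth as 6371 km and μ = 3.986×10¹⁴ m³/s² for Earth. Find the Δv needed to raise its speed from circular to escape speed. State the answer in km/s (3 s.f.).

Δv ≈ 3.05 km/s

r = 6371 + 990.3 = 7361.3 km = 7.3613×10⁶ m.
Circular speed v_c = √(μ/r) = 7359 m/s.
Escape speed v_esc = √(2μ/r) = √2 × v_c = 10410 m/s.
Δv = v_esc − v_c = 3048 m/s = 3.048 km/s.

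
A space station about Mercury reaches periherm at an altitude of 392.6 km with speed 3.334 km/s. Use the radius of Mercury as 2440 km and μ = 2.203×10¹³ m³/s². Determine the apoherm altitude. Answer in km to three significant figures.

r_p = 2440 + 392.6 = 2832.6 km = 2.833×10⁶ m.
Specific energy ε = v²/2 − μ/r = -2.220×10⁶ J/kg, so a = −μ/(2ε) = 4.963×10⁶ m.
The apsides satisfy r_p + r_a = 2a, so the apoherm radius is 2a − r_p = 7.093×10⁶ m = 7092.9 km.
Apoherm altitude = 7092.9 − 2440 = 4652.9 km.

apoherm altitude ≈ 4650 km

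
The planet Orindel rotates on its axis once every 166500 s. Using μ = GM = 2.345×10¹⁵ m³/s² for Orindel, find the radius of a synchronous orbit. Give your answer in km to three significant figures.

A synchronous orbit has period T, so by Kepler's third law a = (μT²/4π²)^(1/3).
μT²/4π² = 2.345×10¹⁵ × (1.665×10⁵)² / 39.48 = 1.647×10²⁴ m³.
a = 1.181×10⁸ m = 1.1809×10⁵ km.

r_sync ≈ 1.18×10⁵ km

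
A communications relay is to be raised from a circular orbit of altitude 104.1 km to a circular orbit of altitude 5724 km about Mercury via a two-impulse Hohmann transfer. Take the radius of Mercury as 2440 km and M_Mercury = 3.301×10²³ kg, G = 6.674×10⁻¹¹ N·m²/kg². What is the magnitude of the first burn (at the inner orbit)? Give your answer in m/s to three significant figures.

Δv ≈ 691 m/s

μ = GM = 6.674×10⁻¹¹ × 3.301×10²³ = 2.203×10¹³ m³/s².
r₁ = 2440 + 104.1 = 2544.1 km = 2.5441×10⁶ m.
r₂ = 2440 + 5724 = 8164.0 km = 8.1640×10⁶ m.
Transfer ellipse a_t = (r₁ + r₂)/2 = 5.354×10⁶ m.
At r₁: circular v_c1 = √(μ/r₁) = 2943 m/s; transfer-periherm v_p = √[μ(2/r₁ − 1/a_t)] = 3634 m/s.
Δv₁ = v_p − v_c1 = 691.1 m/s.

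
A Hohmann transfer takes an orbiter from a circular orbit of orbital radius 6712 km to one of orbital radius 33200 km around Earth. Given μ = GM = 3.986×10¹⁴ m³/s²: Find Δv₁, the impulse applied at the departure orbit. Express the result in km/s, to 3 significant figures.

r₁ = 6712 km = 6.712×10⁶ m.
r₂ = 33200 km = 3.320×10⁷ m.
Transfer ellipse a_t = (r₁ + r₂)/2 = 1.996×10⁷ m.
At r₁: circular v_c1 = √(μ/r₁) = 7706 m/s; transfer-perigee v_p = √[μ(2/r₁ − 1/a_t)] = 9940 m/s.
Δv₁ = v_p − v_c1 = 2233 m/s.
= 2.233 km/s.

Δv ≈ 2.23 km/s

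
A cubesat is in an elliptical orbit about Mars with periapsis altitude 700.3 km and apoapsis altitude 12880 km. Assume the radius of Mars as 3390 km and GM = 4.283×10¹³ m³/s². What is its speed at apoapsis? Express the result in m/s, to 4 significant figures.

r_p = 3390 + 700.3 = 4090.3 km = 4.0903×10⁶ m.
r_a = 3390 + 12880 = 16270 km = 1.6270×10⁷ m.
Semi-major axis a = (r_p + r_a)/2 = 10180 km = 1.018×10⁷ m.
Vis-viva: v² = μ(2/r − 1/a) = 4.283×10¹³ × (1.229×10⁻⁷ − 9.823×10⁻⁸) = 1.058×10⁶ m²/s².
v = 1028 m/s.

v ≈ 1028 m/s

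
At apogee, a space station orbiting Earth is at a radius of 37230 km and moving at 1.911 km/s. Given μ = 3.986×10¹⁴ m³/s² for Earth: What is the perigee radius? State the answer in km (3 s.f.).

r_a = 3.723×10⁷ m.
Specific energy ε = v²/2 − μ/r = -8.880×10⁶ J/kg, so a = −μ/(2ε) = 2.244×10⁷ m.
The apsides satisfy r_p + r_a = 2a, so the perigee radius is 2a − r_a = 7.655×10⁶ m = 7655.1 km.

perigee radius ≈ 7660 km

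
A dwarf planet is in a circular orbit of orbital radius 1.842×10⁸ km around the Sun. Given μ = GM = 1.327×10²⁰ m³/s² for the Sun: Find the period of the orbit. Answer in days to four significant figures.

r = 1.842×10⁸ km = 1.842×10¹¹ m.
Kepler's third law: T = 2π√(r³/μ) = 2π√((1.842×10¹¹)³ / 1.327×10²⁰).
r³/μ = 4.710×10¹³ s², so T = 2π × 6.863×10⁶ = 4.312×10⁷ s.
Converting: 4.312×10⁷ s ÷ 86400 = 499.1 days.

T ≈ 499.1 days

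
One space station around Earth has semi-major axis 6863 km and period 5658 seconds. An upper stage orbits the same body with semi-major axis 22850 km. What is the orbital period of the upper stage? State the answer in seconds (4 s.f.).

T₂ ≈ 34370 seconds

Kepler's third law: T² ∝ a³, so T₂ = T₁ (a₂/a₁)^(3/2).
a₂/a₁ = 3.329, (a₂/a₁)^(3/2) = 6.075.
T₂ = 5658 × 6.075 = 34370 seconds.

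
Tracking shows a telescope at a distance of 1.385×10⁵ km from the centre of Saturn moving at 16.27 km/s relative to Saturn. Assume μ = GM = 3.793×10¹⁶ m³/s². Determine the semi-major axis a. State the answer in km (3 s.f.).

r = 1.385×10⁸ m.
Vis-viva rearranged: 1/a = 2/r − v²/μ = 1.444×10⁻⁸ − 6.979×10⁻⁹ = 7.461×10⁻⁹ m⁻¹.
a = 1.340×10⁸ m = 1.3402×10⁵ km.

a ≈ 1.34×10⁵ km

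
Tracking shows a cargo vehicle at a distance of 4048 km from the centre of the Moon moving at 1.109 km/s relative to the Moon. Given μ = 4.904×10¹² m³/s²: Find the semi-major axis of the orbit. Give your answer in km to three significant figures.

a ≈ 4110 km

r = 4.048×10⁶ m.
Vis-viva rearranged: 1/a = 2/r − v²/μ = 4.941×10⁻⁷ − 2.508×10⁻⁷ = 2.433×10⁻⁷ m⁻¹.
a = 4.110×10⁶ m = 4110.5 km.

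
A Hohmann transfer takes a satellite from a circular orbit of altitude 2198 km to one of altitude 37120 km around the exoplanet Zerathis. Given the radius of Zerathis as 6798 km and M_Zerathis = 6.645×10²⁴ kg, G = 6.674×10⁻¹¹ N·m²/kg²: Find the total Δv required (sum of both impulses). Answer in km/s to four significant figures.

Δv_total ≈ 3.350 km/s

μ = GM = 6.674×10⁻¹¹ × 6.645×10²⁴ = 4.435×10¹⁴ m³/s².
r₁ = 6798 + 2198 = 8996.0 km = 8.9960×10⁶ m.
r₂ = 6798 + 37120 = 43918 km = 4.3918×10⁷ m.
Transfer ellipse a_t = (r₁ + r₂)/2 = 2.646×10⁷ m.
At r₁: circular v_c1 = √(μ/r₁) = 7021 m/s; transfer-periapsis v_p = √[μ(2/r₁ − 1/a_t)] = 9046 m/s.
Δv₁ = v_p − v_c1 = 2025 m/s.
At r₂: circular v_c2 = √(μ/r₂) = 3178 m/s; transfer-apoapsis v_a = √[μ(2/r₂ − 1/a_t)] = 1853 m/s.
Δv₂ = v_c2 − v_a = 1325 m/s.
Total Δv = Δv₁ + Δv₂ = 3350 m/s = 3.350 km/s.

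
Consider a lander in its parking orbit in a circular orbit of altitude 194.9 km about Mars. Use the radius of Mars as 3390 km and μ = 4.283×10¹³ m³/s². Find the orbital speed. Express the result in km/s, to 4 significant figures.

r = 3390 + 194.9 = 3584.9 km = 3.5849×10⁶ m.
For a circular orbit v = √(μ/r) = √(4.283×10¹³ / 3.585×10⁶) = √(1.195×10⁷) = 3456 m/s.
That is 3.456 km/s.

v ≈ 3.456 km/s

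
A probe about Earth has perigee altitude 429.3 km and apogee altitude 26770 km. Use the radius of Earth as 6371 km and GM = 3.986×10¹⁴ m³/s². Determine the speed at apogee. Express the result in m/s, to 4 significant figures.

v ≈ 2024 m/s

r_p = 6371 + 429.3 = 6800.3 km = 6.8003×10⁶ m.
r_a = 6371 + 26770 = 33141 km = 3.3141×10⁷ m.
Semi-major axis a = (r_p + r_a)/2 = 19971 km = 1.997×10⁷ m.
Vis-viva: v² = μ(2/r − 1/a) = 3.986×10¹⁴ × (6.035×10⁻⁸ − 5.007×10⁻⁸) = 4.096×10⁶ m²/s².
v = 2024 m/s.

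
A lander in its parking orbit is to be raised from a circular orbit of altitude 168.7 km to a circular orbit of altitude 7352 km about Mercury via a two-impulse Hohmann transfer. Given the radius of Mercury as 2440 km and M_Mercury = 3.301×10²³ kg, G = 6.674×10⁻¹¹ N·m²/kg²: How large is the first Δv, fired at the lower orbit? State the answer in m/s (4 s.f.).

Δv ≈ 746.0 m/s

μ = GM = 6.674×10⁻¹¹ × 3.301×10²³ = 2.203×10¹³ m³/s².
r₁ = 2440 + 168.7 = 2608.7 km = 2.6087×10⁶ m.
r₂ = 2440 + 7352 = 9792.0 km = 9.7920×10⁶ m.
Transfer ellipse a_t = (r₁ + r₂)/2 = 6.200×10⁶ m.
At r₁: circular v_c1 = √(μ/r₁) = 2906 m/s; transfer-periherm v_p = √[μ(2/r₁ − 1/a_t)] = 3652 m/s.
Δv₁ = v_p − v_c1 = 746.0 m/s.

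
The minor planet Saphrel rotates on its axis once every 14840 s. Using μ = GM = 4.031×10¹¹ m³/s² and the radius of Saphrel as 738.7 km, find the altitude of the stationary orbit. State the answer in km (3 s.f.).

h_sync ≈ 571 km

A synchronous orbit has period T, so by Kepler's third law a = (μT²/4π²)^(1/3).
μT²/4π² = 4.031×10¹¹ × (1.484×10⁴)² / 39.48 = 2.249×10¹⁸ m³.
a = 1.310×10⁶ m = 1310.1 km.
Altitude h = a − R = 1310.1 − 738.7 = 571.41 km.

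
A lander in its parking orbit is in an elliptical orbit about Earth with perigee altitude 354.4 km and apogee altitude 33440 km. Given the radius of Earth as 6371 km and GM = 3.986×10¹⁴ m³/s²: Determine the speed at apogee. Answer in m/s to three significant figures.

r_p = 6371 + 354.4 = 6725.4 km = 6.7254×10⁶ m.
r_a = 6371 + 33440 = 39811 km = 3.9811×10⁷ m.
Semi-major axis a = (r_p + r_a)/2 = 23268 km = 2.327×10⁷ m.
Vis-viva: v² = μ(2/r − 1/a) = 3.986×10¹⁴ × (5.024×10⁻⁸ − 4.298×10⁻⁸) = 2.894×10⁶ m²/s².
v = 1701 m/s.

v ≈ 1700 m/s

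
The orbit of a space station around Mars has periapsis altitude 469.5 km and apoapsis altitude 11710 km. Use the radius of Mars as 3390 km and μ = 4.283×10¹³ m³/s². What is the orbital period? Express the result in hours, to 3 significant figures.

r_p = 3390 + 469.5 = 3859.5 km = 3.8595×10⁶ m.
r_a = 3390 + 11710 = 15100 km = 1.5100×10⁷ m.
Semi-major axis a = (r_p + r_a)/2 = (3859.5 + 15100)/2 = 9479.8 km = 9.480×10⁶ m.
By Kepler's third law T = 2π√(a³/μ) = 2π × 4.460×10³ = 2.802×10⁴ s.
= 7.784 hours.

T ≈ 7.78 hours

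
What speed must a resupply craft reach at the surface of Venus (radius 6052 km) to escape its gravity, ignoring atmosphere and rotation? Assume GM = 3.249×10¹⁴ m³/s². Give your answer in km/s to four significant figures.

v_esc ≈ 10.36 km/s

r = R = 6.052×10⁶ m.
Escape speed v_esc = √(2μ/r) = √(2 × 3.249×10¹⁴ / 6.052×10⁶) = √(1.074×10⁸) = 10360 m/s.
= 10.36 km/s.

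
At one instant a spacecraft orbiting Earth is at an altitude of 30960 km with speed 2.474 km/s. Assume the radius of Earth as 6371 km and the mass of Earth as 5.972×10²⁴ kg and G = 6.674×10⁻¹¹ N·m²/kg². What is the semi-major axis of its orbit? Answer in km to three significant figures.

μ = GM = 6.674×10⁻¹¹ × 5.972×10²⁴ = 3.986×10¹⁴ m³/s².
r = 6371 + 30960 = 37331 km = 3.733×10⁷ m.
Specific orbital energy ε = v²/2 − μ/r = (2474)²/2 − 3.986×10¹⁴/3.733×10⁷ = -7.616×10⁶ J/kg.
Since ε = −μ/(2a), a = −μ/(2ε) = 2.617×10⁷ m = 26166 km.

a ≈ 26200 km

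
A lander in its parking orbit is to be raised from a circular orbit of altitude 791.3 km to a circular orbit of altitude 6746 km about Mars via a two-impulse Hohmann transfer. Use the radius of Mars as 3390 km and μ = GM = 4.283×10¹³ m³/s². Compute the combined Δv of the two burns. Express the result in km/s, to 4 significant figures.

Δv_total ≈ 1.092 km/s

r₁ = 3390 + 791.3 = 4181.3 km = 4.1813×10⁶ m.
r₂ = 3390 + 6746 = 10136 km = 1.0136×10⁷ m.
Transfer ellipse a_t = (r₁ + r₂)/2 = 7.159×10⁶ m.
At r₁: circular v_c1 = √(μ/r₁) = 3201 m/s; transfer-periapsis v_p = √[μ(2/r₁ − 1/a_t)] = 3808 m/s.
Δv₁ = v_p − v_c1 = 607.8 m/s.
At r₂: circular v_c2 = √(μ/r₂) = 2056 m/s; transfer-apoapsis v_a = √[μ(2/r₂ − 1/a_t)] = 1571 m/s.
Δv₂ = v_c2 − v_a = 484.6 m/s.
Total Δv = Δv₁ + Δv₂ = 1092 m/s = 1.092 km/s.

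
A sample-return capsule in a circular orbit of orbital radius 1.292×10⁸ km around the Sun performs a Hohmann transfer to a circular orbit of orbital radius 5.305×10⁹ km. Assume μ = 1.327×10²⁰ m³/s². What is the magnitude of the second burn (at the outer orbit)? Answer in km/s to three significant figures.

Δv ≈ 3.91 km/s

r₁ = 1.292×10⁸ km = 1.292×10¹¹ m.
r₂ = 5.305×10⁹ km = 5.305×10¹² m.
Transfer ellipse a_t = (r₁ + r₂)/2 = 2.717×10¹² m.
At r₁: circular v_c1 = √(μ/r₁) = 32050 m/s; transfer-perihelion v_p = √[μ(2/r₁ − 1/a_t)] = 44780 m/s.
At r₂: circular v_c2 = √(μ/r₂) = 5001 m/s; transfer-aphelion v_a = √[μ(2/r₂ − 1/a_t)] = 1091 m/s.
Δv₂ = v_c2 − v_a = 3911 m/s.
= 3.911 km/s.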